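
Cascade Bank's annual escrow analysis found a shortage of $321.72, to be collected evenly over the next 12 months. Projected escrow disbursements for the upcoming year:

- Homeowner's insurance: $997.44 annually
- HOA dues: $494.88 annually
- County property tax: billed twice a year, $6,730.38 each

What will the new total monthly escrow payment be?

Homeowner's insurance = $997.44/yr
HOA dues = $494.88/yr
County property tax = $6,730.38 × 2 = $13,460.76/yr
Total per year = $14,953.08
Monthly = $14,953.08 / 12 = $1,246.09
Shortage spread = $321.72 ÷ 12 = $26.81/mo
Adjusted monthly = $1,246.09 + $26.81 = $1,272.90

$1,272.90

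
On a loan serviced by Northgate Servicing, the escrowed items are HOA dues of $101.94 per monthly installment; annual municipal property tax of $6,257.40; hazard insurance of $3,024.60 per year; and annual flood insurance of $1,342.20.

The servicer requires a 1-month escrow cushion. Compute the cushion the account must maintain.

$987.29

HOA dues — $101.94 × 12 = $1,223.28 per year
Municipal property tax — $6,257.40 per year
Hazard insurance — $3,024.60 per year
Flood insurance — $1,342.20 per year
Combined annual = $11,847.48
Monthly escrow = $11,847.48 / 12 = $987.29
Cushion = 1 × $987.29 = $987.29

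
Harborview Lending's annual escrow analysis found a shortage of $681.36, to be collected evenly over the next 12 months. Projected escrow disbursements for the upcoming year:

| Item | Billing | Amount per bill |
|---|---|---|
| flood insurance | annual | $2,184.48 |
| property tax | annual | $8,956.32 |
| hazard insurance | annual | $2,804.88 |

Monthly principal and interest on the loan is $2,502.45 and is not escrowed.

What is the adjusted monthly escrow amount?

Flood insurance = $2,184.48
Property tax = $8,956.32
Hazard insurance = $2,804.88
Annual escrow total = $2,184.48 + $8,956.32 + $2,804.88 = $13,945.68
Per month = $13,945.68 / 12 = $1,162.14
Shortage spread = $681.36 / 12 = $56.78/mo
New monthly escrow = $1,162.14 + $56.78 = $1,218.92

$1,218.92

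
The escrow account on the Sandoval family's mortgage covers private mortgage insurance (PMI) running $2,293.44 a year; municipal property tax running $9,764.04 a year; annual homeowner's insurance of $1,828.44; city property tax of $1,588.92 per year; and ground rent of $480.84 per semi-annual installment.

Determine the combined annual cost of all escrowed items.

$16,436.52

Private mortgage insurance (PMI): $2,293.44 annually
Municipal property tax: $9,764.04 annually
Homeowner's insurance: $1,828.44 annually
City property tax: $1,588.92 annually
Ground rent: $480.84 × 2 = $961.68 annually
Yearly total = $2,293.44 + $9,764.04 + $1,828.44 + $1,588.92 + $961.68 = $16,436.52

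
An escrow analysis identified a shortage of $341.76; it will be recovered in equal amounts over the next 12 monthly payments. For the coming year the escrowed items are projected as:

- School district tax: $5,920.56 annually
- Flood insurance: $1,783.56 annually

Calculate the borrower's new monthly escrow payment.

School district tax: $5,920.56 annually
Flood insurance: $1,783.56 annually
Total annual escrow = $7,704.12
Monthly escrow = $7,704.12 ÷ 12 = $642.01
Monthly shortage recovery: $341.76 ÷ 12 = $28.48
Adjusted monthly = $642.01 + $28.48 = $670.49

$670.49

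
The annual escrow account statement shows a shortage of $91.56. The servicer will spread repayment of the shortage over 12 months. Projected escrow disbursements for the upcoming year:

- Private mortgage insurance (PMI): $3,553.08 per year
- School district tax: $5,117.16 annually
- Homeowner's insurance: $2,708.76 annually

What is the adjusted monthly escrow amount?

Private mortgage insurance (PMI) = $3,553.08 per year
School district tax = $5,117.16 per year
Homeowner's insurance = $2,708.76 per year
Total per year = $3,553.08 + $5,117.16 + $2,708.76 = $11,379.00
Base monthly escrow = $11,379.00 ÷ 12 = $948.25
Monthly shortage recovery: $91.56 ÷ 12 = $7.63
New monthly escrow = $948.25 + $7.63 = $955.88

$955.88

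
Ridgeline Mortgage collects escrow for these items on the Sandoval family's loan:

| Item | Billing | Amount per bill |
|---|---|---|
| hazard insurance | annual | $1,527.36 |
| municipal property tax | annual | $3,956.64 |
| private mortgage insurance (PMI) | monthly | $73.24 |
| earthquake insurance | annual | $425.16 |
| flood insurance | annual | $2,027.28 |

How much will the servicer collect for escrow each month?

$734.61

Hazard insurance — $1,527.36 per year
Municipal property tax — $3,956.64 per year
Private mortgage insurance (PMI) — $73.24 × 12 = $878.88 per year
Earthquake insurance — $425.16 per year
Flood insurance — $2,027.28 per year
Annual escrow total = $8,815.32
Monthly = $8,815.32 / 12 = $734.61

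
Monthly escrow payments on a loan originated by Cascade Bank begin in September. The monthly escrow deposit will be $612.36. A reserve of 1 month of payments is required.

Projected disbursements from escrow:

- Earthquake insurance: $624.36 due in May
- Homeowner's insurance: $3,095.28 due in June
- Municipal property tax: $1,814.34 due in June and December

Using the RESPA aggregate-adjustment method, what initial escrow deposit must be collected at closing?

Cushion = 1 × $612.36 = $612.36
Trial balance (start $0, +$612.36 each month, − disbursements):
  Sep: +$612.36 → $612.36
  Oct: +$612.36 → $1,224.72
  Nov: +$612.36 → $1,837.08
  Dec: +$612.36 − $1,814.34 → $635.10
  Jan: +$612.36 → $1,247.46
  Feb: +$612.36 → $1,859.82
  Mar: +$612.36 → $2,472.18
  Apr: +$612.36 → $3,084.54
  May: +$612.36 − $624.36 → $3,072.54
  Jun: +$612.36 − $4,909.62 → -$1,224.72
  Jul: +$612.36 → -$612.36
  Aug: +$612.36 → $0.00
Lowest trial balance = -$1,224.72 (Jun)
Initial deposit = cushion − low point = $612.36 − (-$1,224.72) = $1,837.08

$1,837.08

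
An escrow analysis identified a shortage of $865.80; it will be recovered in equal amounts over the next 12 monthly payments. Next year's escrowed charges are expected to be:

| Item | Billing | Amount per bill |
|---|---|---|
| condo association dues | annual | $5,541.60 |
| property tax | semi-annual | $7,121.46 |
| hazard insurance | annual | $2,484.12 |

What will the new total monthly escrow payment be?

$1,927.87

Condo association dues — $5,541.60/yr
Property tax — $7,121.46 × 2 = $14,242.92/yr
Hazard insurance — $2,484.12/yr
Total per year = $5,541.60 + $14,242.92 + $2,484.12 = $22,268.64
Monthly escrow = $22,268.64 / 12 = $1,855.72
Monthly shortage recovery: $865.80 ÷ 12 = $72.15
Adjusted monthly = $1,855.72 + $72.15 = $1,927.87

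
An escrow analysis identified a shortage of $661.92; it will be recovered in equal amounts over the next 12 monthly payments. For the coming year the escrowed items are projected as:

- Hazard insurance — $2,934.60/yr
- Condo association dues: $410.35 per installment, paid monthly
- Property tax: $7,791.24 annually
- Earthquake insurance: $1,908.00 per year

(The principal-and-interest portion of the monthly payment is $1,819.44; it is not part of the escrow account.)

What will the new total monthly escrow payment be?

Hazard insurance — $2,934.60/yr
Condo association dues — $410.35 × 12 = $4,924.20/yr
Property tax — $7,791.24/yr
Earthquake insurance — $1,908.00/yr
Annual escrow total = $2,934.60 + $4,924.20 + $7,791.24 + $1,908.00 = $17,558.04
Per month = $17,558.04 ÷ 12 = $1,463.17
Monthly shortage recovery: $661.92 / 12 = $55.16
Adjusted monthly = $1,463.17 + $55.16 = $1,518.33

$1,518.33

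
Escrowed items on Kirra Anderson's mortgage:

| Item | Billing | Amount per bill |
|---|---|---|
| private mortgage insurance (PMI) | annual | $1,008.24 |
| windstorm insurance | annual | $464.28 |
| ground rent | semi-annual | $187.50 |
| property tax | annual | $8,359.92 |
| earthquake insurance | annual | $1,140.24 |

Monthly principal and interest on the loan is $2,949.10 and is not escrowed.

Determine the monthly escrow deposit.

Private mortgage insurance (PMI): $1,008.24 annually
Windstorm insurance: $464.28 annually
Ground rent: $187.50 × 2 = $375.00 annually
Property tax: $8,359.92 annually
Earthquake insurance: $1,140.24 annually
Combined annual = $11,347.68
Monthly = $11,347.68 ÷ 12 = $945.64

$945.64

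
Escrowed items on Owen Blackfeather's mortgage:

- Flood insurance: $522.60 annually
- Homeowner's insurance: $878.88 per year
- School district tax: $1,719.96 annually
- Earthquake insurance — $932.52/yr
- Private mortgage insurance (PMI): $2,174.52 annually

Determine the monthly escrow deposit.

Flood insurance — $522.60/yr
Homeowner's insurance — $878.88/yr
School district tax — $1,719.96/yr
Earthquake insurance — $932.52/yr
Private mortgage insurance (PMI) — $2,174.52/yr
Total annual escrow = $522.60 + $878.88 + $1,719.96 + $932.52 + $2,174.52 = $6,228.48
Monthly escrow = $6,228.48 ÷ 12 = $519.04

$519.04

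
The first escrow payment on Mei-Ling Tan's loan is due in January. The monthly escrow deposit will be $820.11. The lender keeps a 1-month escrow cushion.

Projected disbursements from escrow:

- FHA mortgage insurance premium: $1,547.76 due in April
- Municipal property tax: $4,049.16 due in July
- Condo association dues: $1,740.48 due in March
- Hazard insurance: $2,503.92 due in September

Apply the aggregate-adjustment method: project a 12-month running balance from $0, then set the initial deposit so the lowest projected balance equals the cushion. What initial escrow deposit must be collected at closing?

$3,280.44

Cushion = 1 × $820.11 = $820.11
Trial balance (start $0, +$820.11 each month, − disbursements):
  Jan: +$820.11 → $820.11
  Feb: +$820.11 → $1,640.22
  Mar: +$820.11 − $1,740.48 → $719.85
  Apr: +$820.11 − $1,547.76 → -$7.80
  May: +$820.11 → $812.31
  Jun: +$820.11 → $1,632.42
  Jul: +$820.11 − $4,049.16 → -$1,596.63
  Aug: +$820.11 → -$776.52
  Sep: +$820.11 − $2,503.92 → -$2,460.33
  Oct: +$820.11 → -$1,640.22
  Nov: +$820.11 → -$820.11
  Dec: +$820.11 → $0.00
Lowest trial balance = -$2,460.33 (Sep)
Initial deposit = cushion − low point = $820.11 − (-$2,460.33) = $3,280.44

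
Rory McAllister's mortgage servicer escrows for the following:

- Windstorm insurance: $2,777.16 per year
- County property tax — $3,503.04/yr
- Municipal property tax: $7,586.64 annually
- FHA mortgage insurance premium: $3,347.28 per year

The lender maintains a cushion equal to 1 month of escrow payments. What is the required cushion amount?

$1,434.51

Windstorm insurance: $2,777.16 annually
County property tax: $3,503.04 annually
Municipal property tax: $7,586.64 annually
FHA mortgage insurance premium: $3,347.28 annually
Annual escrow total = $17,214.12
Base monthly escrow = $17,214.12 / 12 = $1,434.51
Cushion = 1 × $1,434.51 = $1,434.51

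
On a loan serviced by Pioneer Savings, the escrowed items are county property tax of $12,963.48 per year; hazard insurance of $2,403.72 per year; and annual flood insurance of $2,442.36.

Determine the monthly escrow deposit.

$1,484.13

County property tax — $12,963.48 annually
Hazard insurance — $2,403.72 annually
Flood insurance — $2,442.36 annually
Combined annual = $12,963.48 + $2,403.72 + $2,442.36 = $17,809.56
Per month = $17,809.56 ÷ 12 = $1,484.13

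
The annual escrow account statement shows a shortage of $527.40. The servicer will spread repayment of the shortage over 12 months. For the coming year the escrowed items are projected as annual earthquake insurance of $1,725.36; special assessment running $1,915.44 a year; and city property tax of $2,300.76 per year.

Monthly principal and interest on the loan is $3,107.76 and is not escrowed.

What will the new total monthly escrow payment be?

$539.08

Earthquake insurance: $1,725.36 per year
Special assessment: $1,915.44 per year
City property tax: $2,300.76 per year
Combined annual = $1,725.36 + $1,915.44 + $2,300.76 = $5,941.56
Monthly = $5,941.56 / 12 = $495.13
Shortage spread = $527.40 / 12 = $43.95/mo
New monthly escrow = $495.13 + $43.95 = $539.08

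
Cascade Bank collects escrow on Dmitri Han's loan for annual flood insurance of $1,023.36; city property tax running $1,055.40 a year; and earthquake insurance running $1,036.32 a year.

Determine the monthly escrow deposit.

$259.59

Flood insurance — $1,023.36/yr
City property tax — $1,055.40/yr
Earthquake insurance — $1,036.32/yr
Yearly total = $1,023.36 + $1,055.40 + $1,036.32 = $3,115.08
Per month = $3,115.08 ÷ 12 = $259.59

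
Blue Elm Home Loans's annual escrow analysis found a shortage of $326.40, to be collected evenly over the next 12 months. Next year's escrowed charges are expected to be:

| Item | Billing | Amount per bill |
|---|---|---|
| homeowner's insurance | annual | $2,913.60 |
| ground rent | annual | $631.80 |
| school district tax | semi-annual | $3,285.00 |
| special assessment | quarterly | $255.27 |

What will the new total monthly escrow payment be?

Homeowner's insurance: $2,913.60
Ground rent: $631.80
School district tax: $3,285.00 × 2 = $6,570.00
Special assessment: $255.27 × 4 = $1,021.08
Yearly total = $11,136.48
Monthly escrow = $11,136.48 / 12 = $928.04
Shortage per month = $326.40 / 12 = $27.20
Adjusted monthly = $928.04 + $27.20 = $955.24

$955.24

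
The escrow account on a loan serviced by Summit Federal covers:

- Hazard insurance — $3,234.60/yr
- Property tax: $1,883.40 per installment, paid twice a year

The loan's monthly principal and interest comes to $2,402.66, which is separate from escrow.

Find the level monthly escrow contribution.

Hazard insurance — $3,234.60 annually
Property tax — $1,883.40 × 2 = $3,766.80 annually
Annual escrow total = $7,001.40
Base monthly escrow = $7,001.40 / 12 = $583.45

$583.45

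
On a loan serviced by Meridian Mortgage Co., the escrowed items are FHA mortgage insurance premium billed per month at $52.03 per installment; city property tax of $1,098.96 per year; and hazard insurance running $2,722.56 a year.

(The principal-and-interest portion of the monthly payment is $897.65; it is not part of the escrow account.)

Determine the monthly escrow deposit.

FHA mortgage insurance premium: $52.03 × 12 = $624.36
City property tax: $1,098.96
Hazard insurance: $2,722.56
Annual escrow total = $624.36 + $1,098.96 + $2,722.56 = $4,445.88
Per month = $4,445.88 / 12 = $370.49

$370.49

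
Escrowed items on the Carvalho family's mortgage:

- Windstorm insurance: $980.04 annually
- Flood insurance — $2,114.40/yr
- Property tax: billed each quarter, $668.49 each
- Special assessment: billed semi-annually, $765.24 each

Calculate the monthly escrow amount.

Windstorm insurance = $980.04/yr
Flood insurance = $2,114.40/yr
Property tax = $668.49 × 4 = $2,673.96/yr
Special assessment = $765.24 × 2 = $1,530.48/yr
Yearly total = $980.04 + $2,114.40 + $2,673.96 + $1,530.48 = $7,298.88
Per month = $7,298.88 ÷ 12 = $608.24

$608.24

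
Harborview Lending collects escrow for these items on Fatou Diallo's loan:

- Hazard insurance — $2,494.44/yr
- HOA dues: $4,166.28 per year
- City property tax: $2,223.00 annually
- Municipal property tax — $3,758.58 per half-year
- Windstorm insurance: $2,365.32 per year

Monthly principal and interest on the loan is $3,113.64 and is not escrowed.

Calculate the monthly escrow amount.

$1,563.85

Hazard insurance: $2,494.44
HOA dues: $4,166.28
City property tax: $2,223.00
Municipal property tax: $3,758.58 × 2 = $7,517.16
Windstorm insurance: $2,365.32
Annual escrow total = $2,494.44 + $4,166.28 + $2,223.00 + $7,517.16 + $2,365.32 = $18,766.20
Base monthly escrow = $18,766.20 / 12 = $1,563.85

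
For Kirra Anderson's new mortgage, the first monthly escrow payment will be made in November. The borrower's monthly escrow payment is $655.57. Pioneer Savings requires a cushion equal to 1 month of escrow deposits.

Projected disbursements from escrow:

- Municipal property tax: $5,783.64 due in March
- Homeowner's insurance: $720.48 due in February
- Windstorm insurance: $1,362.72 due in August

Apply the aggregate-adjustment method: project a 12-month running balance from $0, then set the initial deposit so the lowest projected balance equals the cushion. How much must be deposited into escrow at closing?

Cushion = 1 × $655.57 = $655.57
Trial balance (start $0, +$655.57 each month, − disbursements):
  Nov: +$655.57 → $655.57
  Dec: +$655.57 → $1,311.14
  Jan: +$655.57 → $1,966.71
  Feb: +$655.57 − $720.48 → $1,901.80
  Mar: +$655.57 − $5,783.64 → -$3,226.27
  Apr: +$655.57 → -$2,570.70
  May: +$655.57 → -$1,915.13
  Jun: +$655.57 → -$1,259.56
  Jul: +$655.57 → -$603.99
  Aug: +$655.57 − $1,362.72 → -$1,311.14
  Sep: +$655.57 → -$655.57
  Oct: +$655.57 → $0.00
Lowest trial balance = -$3,226.27 (Mar)
Initial deposit = cushion − low point = $655.57 − (-$3,226.27) = $3,881.84

$3,881.84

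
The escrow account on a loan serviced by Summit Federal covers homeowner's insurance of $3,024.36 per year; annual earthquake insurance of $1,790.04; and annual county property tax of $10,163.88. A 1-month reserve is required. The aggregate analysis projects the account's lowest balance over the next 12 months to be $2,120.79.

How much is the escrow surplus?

$872.60

Homeowner's insurance — $3,024.36 annually
Earthquake insurance — $1,790.04 annually
County property tax — $10,163.88 annually
Combined annual = $14,978.28
Per month = $14,978.28 / 12 = $1,248.19
Required cushion = 1 × $1,248.19 = $1,248.19
Surplus = $2,120.79 − $1,248.19 = $872.60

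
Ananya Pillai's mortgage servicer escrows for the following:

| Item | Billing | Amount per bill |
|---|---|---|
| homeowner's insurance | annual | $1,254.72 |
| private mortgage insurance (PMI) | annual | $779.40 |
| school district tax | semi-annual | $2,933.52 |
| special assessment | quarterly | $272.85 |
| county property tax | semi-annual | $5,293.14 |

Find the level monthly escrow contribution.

$1,631.57

Homeowner's insurance = $1,254.72 annually
Private mortgage insurance (PMI) = $779.40 annually
School district tax = $2,933.52 × 2 = $5,867.04 annually
Special assessment = $272.85 × 4 = $1,091.40 annually
County property tax = $5,293.14 × 2 = $10,586.28 annually
Total annual escrow = $1,254.72 + $779.40 + $5,867.04 + $1,091.40 + $10,586.28 = $19,578.84
Per month = $19,578.84 / 12 = $1,631.57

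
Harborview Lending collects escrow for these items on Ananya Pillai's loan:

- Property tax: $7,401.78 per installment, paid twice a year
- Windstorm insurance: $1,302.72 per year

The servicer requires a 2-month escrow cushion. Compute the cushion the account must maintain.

$2,684.38

Property tax — $7,401.78 × 2 = $14,803.56/yr
Windstorm insurance — $1,302.72/yr
Annual escrow total = $14,803.56 + $1,302.72 = $16,106.28
Base monthly escrow = $16,106.28 / 12 = $1,342.19
Cushion = 2 × $1,342.19 = $2,684.38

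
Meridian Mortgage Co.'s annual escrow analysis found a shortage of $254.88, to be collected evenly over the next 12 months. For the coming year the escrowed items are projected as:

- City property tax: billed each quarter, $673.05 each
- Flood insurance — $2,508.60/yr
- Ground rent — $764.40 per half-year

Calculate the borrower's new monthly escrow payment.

City property tax = $673.05 × 4 = $2,692.20 annually
Flood insurance = $2,508.60 annually
Ground rent = $764.40 × 2 = $1,528.80 annually
Annual escrow total = $6,729.60
Per month = $6,729.60 ÷ 12 = $560.80
Shortage spread = $254.88 ÷ 12 = $21.24/mo
New monthly escrow = $560.80 + $21.24 = $582.04

$582.04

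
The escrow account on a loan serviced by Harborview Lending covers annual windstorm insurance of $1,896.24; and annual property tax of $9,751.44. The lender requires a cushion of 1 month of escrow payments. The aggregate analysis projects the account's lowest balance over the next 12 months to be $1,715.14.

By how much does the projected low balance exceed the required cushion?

$744.50

Windstorm insurance: $1,896.24
Property tax: $9,751.44
Total annual escrow = $1,896.24 + $9,751.44 = $11,647.68
Monthly escrow = $11,647.68 ÷ 12 = $970.64
Cushion = 1 × $970.64 = $970.64
Excess over cushion: $1,715.14 − $970.64 = $744.50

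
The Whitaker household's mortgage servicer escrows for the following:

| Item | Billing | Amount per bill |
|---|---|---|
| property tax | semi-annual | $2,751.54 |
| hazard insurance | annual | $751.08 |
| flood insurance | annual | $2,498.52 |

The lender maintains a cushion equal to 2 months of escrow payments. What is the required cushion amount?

Property tax: $2,751.54 × 2 = $5,503.08 per year
Hazard insurance: $751.08 per year
Flood insurance: $2,498.52 per year
Yearly total = $5,503.08 + $751.08 + $2,498.52 = $8,752.68
Base monthly escrow = $8,752.68 ÷ 12 = $729.39
Required cushion = 2 × $729.39 = $1,458.78

$1,458.78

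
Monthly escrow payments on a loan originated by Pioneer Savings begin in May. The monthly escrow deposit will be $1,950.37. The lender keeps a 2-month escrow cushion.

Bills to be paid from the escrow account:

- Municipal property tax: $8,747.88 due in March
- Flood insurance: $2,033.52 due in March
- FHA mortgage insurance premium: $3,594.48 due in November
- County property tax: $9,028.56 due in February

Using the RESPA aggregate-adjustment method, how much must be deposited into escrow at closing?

Cushion = 2 × $1,950.37 = $3,900.74
Trial balance (start $0, +$1,950.37 each month, − disbursements):
  May: +$1,950.37 → $1,950.37
  Jun: +$1,950.37 → $3,900.74
  Jul: +$1,950.37 → $5,851.11
  Aug: +$1,950.37 → $7,801.48
  Sep: +$1,950.37 → $9,751.85
  Oct: +$1,950.37 → $11,702.22
  Nov: +$1,950.37 − $3,594.48 → $10,058.11
  Dec: +$1,950.37 → $12,008.48
  Jan: +$1,950.37 → $13,958.85
  Feb: +$1,950.37 − $9,028.56 → $6,880.66
  Mar: +$1,950.37 − $10,781.40 → -$1,950.37
  Apr: +$1,950.37 → $0.00
Lowest trial balance = -$1,950.37 (Mar)
Initial deposit = cushion − low point = $3,900.74 − (-$1,950.37) = $5,851.11

$5,851.11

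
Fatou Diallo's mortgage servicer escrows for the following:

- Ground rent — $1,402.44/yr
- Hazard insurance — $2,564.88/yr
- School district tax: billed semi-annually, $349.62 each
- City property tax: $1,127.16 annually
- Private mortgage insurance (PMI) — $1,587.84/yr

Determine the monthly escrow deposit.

Ground rent — $1,402.44 annually
Hazard insurance — $2,564.88 annually
School district tax — $349.62 × 2 = $699.24 annually
City property tax — $1,127.16 annually
Private mortgage insurance (PMI) — $1,587.84 annually
Yearly total = $1,402.44 + $2,564.88 + $699.24 + $1,127.16 + $1,587.84 = $7,381.56
Base monthly escrow = $7,381.56 ÷ 12 = $615.13

$615.13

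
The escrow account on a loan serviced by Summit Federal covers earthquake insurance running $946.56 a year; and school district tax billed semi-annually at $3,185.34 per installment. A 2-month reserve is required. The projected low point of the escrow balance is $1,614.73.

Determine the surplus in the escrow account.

Earthquake insurance: $946.56/yr
School district tax: $3,185.34 × 2 = $6,370.68/yr
Combined annual = $946.56 + $6,370.68 = $7,317.24
Monthly escrow = $7,317.24 / 12 = $609.77
Required cushion = 2 × $609.77 = $1,219.54
Surplus = $1,614.73 − $1,219.54 = $395.19

$395.19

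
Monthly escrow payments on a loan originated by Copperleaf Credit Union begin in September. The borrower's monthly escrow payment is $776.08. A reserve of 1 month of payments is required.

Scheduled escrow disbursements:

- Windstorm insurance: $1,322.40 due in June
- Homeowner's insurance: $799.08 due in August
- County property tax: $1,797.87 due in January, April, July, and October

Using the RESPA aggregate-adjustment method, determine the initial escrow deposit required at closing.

$1,021.79

Cushion = 1 × $776.08 = $776.08
Trial balance (start $0, +$776.08 each month, − disbursements):
  Sep: +$776.08 → $776.08
  Oct: +$776.08 − $1,797.87 → -$245.71
  Nov: +$776.08 → $530.37
  Dec: +$776.08 → $1,306.45
  Jan: +$776.08 − $1,797.87 → $284.66
  Feb: +$776.08 → $1,060.74
  Mar: +$776.08 → $1,836.82
  Apr: +$776.08 − $1,797.87 → $815.03
  May: +$776.08 → $1,591.11
  Jun: +$776.08 − $1,322.40 → $1,044.79
  Jul: +$776.08 − $1,797.87 → $23.00
  Aug: +$776.08 − $799.08 → $0.00
Lowest trial balance = -$245.71 (Oct)
Initial deposit = cushion − low point = $776.08 − (-$245.71) = $1,021.79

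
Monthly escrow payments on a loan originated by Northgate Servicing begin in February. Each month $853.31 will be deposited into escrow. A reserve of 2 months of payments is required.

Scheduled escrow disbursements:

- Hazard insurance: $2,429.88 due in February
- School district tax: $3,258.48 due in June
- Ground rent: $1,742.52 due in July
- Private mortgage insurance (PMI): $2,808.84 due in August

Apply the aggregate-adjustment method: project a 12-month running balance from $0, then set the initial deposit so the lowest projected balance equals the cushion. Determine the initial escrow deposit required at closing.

Cushion = 2 × $853.31 = $1,706.62
Trial balance (start $0, +$853.31 each month, − disbursements):
  Feb: +$853.31 − $2,429.88 → -$1,576.57
  Mar: +$853.31 → -$723.26
  Apr: +$853.31 → $130.05
  May: +$853.31 → $983.36
  Jun: +$853.31 − $3,258.48 → -$1,421.81
  Jul: +$853.31 − $1,742.52 → -$2,311.02
  Aug: +$853.31 − $2,808.84 → -$4,266.55
  Sep: +$853.31 → -$3,413.24
  Oct: +$853.31 → -$2,559.93
  Nov: +$853.31 → -$1,706.62
  Dec: +$853.31 → -$853.31
  Jan: +$853.31 → $0.00
Lowest trial balance = -$4,266.55 (Aug)
Initial deposit = cushion − low point = $1,706.62 − (-$4,266.55) = $5,973.17

$5,973.17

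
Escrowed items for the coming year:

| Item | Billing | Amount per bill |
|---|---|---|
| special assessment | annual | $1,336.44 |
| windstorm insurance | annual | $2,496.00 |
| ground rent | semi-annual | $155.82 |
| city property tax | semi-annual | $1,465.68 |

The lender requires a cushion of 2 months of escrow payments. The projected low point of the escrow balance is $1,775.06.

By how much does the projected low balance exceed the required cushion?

Special assessment — $1,336.44
Windstorm insurance — $2,496.00
Ground rent — $155.82 × 2 = $311.64
City property tax — $1,465.68 × 2 = $2,931.36
Total annual escrow = $1,336.44 + $2,496.00 + $311.64 + $2,931.36 = $7,075.44
Monthly = $7,075.44 ÷ 12 = $589.62
Required reserve = 2 × $589.62 = $1,179.24
Surplus = $1,775.06 − $1,179.24 = $595.82

$595.82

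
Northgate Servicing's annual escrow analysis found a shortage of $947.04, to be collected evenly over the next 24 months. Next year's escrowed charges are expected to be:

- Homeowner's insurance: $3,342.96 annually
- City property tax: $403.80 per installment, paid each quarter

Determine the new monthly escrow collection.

$452.64

Homeowner's insurance — $3,342.96
City property tax — $403.80 × 4 = $1,615.20
Annual escrow total = $3,342.96 + $1,615.20 = $4,958.16
Per month = $4,958.16 ÷ 12 = $413.18
Shortage spread = $947.04 ÷ 24 = $39.46/mo
Adjusted monthly = $413.18 + $39.46 = $452.64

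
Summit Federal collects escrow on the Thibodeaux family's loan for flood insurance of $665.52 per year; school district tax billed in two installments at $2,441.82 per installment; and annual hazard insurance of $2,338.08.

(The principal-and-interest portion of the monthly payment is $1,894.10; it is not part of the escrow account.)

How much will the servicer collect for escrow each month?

Flood insurance = $665.52 per year
School district tax = $2,441.82 × 2 = $4,883.64 per year
Hazard insurance = $2,338.08 per year
Annual escrow total = $665.52 + $4,883.64 + $2,338.08 = $7,887.24
Monthly = $7,887.24 ÷ 12 = $657.27

$657.27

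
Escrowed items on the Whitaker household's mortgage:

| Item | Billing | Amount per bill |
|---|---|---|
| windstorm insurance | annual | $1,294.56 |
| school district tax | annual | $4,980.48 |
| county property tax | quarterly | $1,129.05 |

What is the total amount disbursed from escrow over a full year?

Windstorm insurance = $1,294.56/yr
School district tax = $4,980.48/yr
County property tax = $1,129.05 × 4 = $4,516.20/yr
Total annual escrow = $1,294.56 + $4,980.48 + $4,516.20 = $10,791.24

$10,791.24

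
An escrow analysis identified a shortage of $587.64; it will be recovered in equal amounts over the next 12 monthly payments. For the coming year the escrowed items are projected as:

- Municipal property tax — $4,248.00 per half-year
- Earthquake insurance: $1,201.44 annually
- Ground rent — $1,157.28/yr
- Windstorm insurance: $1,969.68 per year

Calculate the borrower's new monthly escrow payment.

Municipal property tax: $4,248.00 × 2 = $8,496.00 annually
Earthquake insurance: $1,201.44 annually
Ground rent: $1,157.28 annually
Windstorm insurance: $1,969.68 annually
Total per year = $8,496.00 + $1,201.44 + $1,157.28 + $1,969.68 = $12,824.40
Monthly escrow = $12,824.40 ÷ 12 = $1,068.70
Shortage per month = $587.64 ÷ 12 = $48.97
New monthly escrow = $1,068.70 + $48.97 = $1,117.67

$1,117.67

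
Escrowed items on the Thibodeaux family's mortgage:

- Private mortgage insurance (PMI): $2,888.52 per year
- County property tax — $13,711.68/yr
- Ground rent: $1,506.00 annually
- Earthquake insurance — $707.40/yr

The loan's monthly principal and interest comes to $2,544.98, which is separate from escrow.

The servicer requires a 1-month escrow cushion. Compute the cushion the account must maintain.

Private mortgage insurance (PMI): $2,888.52 annually
County property tax: $13,711.68 annually
Ground rent: $1,506.00 annually
Earthquake insurance: $707.40 annually
Total annual escrow = $2,888.52 + $13,711.68 + $1,506.00 + $707.40 = $18,813.60
Monthly = $18,813.60 / 12 = $1,567.80
Required cushion = 1 × $1,567.80 = $1,567.80

$1,567.80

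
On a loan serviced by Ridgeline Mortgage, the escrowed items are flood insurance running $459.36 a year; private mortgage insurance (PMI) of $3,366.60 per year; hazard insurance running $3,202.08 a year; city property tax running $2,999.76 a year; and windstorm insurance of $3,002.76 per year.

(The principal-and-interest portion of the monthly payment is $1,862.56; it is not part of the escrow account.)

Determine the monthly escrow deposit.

Flood insurance: $459.36
Private mortgage insurance (PMI): $3,366.60
Hazard insurance: $3,202.08
City property tax: $2,999.76
Windstorm insurance: $3,002.76
Combined annual = $13,030.56
Monthly = $13,030.56 ÷ 12 = $1,085.88

$1,085.88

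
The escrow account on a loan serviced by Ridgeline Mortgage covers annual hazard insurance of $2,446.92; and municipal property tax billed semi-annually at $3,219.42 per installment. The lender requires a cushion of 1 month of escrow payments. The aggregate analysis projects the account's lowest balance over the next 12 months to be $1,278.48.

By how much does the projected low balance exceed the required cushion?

$538.00

Hazard insurance = $2,446.92
Municipal property tax = $3,219.42 × 2 = $6,438.84
Annual escrow total = $2,446.92 + $6,438.84 = $8,885.76
Monthly = $8,885.76 ÷ 12 = $740.48
Cushion = 1 × $740.48 = $740.48
Surplus = $1,278.48 − $740.48 = $538.00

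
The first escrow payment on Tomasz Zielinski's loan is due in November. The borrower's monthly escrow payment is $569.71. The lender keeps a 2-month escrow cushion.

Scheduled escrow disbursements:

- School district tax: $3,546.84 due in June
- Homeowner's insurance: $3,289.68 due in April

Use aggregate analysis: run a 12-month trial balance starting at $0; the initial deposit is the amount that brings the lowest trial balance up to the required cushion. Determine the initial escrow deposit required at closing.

$3,418.26

Cushion = 2 × $569.71 = $1,139.42
Trial balance (start $0, +$569.71 each month, − disbursements):
  Nov: +$569.71 → $569.71
  Dec: +$569.71 → $1,139.42
  Jan: +$569.71 → $1,709.13
  Feb: +$569.71 → $2,278.84
  Mar: +$569.71 → $2,848.55
  Apr: +$569.71 − $3,289.68 → $128.58
  May: +$569.71 → $698.29
  Jun: +$569.71 − $3,546.84 → -$2,278.84
  Jul: +$569.71 → -$1,709.13
  Aug: +$569.71 → -$1,139.42
  Sep: +$569.71 → -$569.71
  Oct: +$569.71 → $0.00
Lowest trial balance = -$2,278.84 (Jun)
Initial deposit = cushion − low point = $1,139.42 − (-$2,278.84) = $3,418.26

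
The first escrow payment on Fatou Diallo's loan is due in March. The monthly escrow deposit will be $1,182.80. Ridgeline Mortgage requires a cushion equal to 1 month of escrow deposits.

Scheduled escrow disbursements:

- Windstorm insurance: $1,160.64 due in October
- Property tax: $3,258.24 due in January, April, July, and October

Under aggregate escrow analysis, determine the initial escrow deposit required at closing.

Cushion = 1 × $1,182.80 = $1,182.80
Trial balance (start $0, +$1,182.80 each month, − disbursements):
  Mar: +$1,182.80 → $1,182.80
  Apr: +$1,182.80 − $3,258.24 → -$892.64
  May: +$1,182.80 → $290.16
  Jun: +$1,182.80 → $1,472.96
  Jul: +$1,182.80 − $3,258.24 → -$602.48
  Aug: +$1,182.80 → $580.32
  Sep: +$1,182.80 → $1,763.12
  Oct: +$1,182.80 − $4,418.88 → -$1,472.96
  Nov: +$1,182.80 → -$290.16
  Dec: +$1,182.80 → $892.64
  Jan: +$1,182.80 − $3,258.24 → -$1,182.80
  Feb: +$1,182.80 → $0.00
Lowest trial balance = -$1,472.96 (Oct)
Initial deposit = cushion − low point = $1,182.80 − (-$1,472.96) = $2,655.76

$2,655.76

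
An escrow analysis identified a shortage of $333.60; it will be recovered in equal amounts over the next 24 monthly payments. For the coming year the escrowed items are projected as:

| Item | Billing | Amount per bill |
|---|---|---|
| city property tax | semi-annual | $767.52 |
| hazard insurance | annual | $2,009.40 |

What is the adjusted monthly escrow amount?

$309.27

City property tax: $767.52 × 2 = $1,535.04/yr
Hazard insurance: $2,009.40/yr
Annual escrow total = $3,544.44
Monthly = $3,544.44 / 12 = $295.37
Shortage per month = $333.60 / 24 = $13.90
New monthly escrow = $295.37 + $13.90 = $309.27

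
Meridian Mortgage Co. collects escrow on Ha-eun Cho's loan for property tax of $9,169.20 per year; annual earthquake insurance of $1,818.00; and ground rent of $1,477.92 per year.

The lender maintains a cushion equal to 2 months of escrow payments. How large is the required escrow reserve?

$2,077.52

Property tax = $9,169.20
Earthquake insurance = $1,818.00
Ground rent = $1,477.92
Total annual escrow = $9,169.20 + $1,818.00 + $1,477.92 = $12,465.12
Base monthly escrow = $12,465.12 ÷ 12 = $1,038.76
Required cushion = 2 × $1,038.76 = $2,077.52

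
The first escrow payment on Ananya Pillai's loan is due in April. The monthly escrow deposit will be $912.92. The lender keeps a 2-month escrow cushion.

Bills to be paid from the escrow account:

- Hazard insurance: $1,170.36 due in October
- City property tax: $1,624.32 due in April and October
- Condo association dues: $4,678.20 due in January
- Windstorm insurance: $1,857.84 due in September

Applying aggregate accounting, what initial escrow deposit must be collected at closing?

$3,651.68

Cushion = 2 × $912.92 = $1,825.84
Trial balance (start $0, +$912.92 each month, − disbursements):
  Apr: +$912.92 − $1,624.32 → -$711.40
  May: +$912.92 → $201.52
  Jun: +$912.92 → $1,114.44
  Jul: +$912.92 → $2,027.36
  Aug: +$912.92 → $2,940.28
  Sep: +$912.92 − $1,857.84 → $1,995.36
  Oct: +$912.92 − $2,794.68 → $113.60
  Nov: +$912.92 → $1,026.52
  Dec: +$912.92 → $1,939.44
  Jan: +$912.92 − $4,678.20 → -$1,825.84
  Feb: +$912.92 → -$912.92
  Mar: +$912.92 → $0.00
Lowest trial balance = -$1,825.84 (Jan)
Initial deposit = cushion − low point = $1,825.84 − (-$1,825.84) = $3,651.68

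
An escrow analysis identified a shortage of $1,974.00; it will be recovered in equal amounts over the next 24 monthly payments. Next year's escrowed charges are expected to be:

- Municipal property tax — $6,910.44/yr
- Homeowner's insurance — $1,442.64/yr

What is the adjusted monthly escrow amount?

Municipal property tax: $6,910.44 per year
Homeowner's insurance: $1,442.64 per year
Combined annual = $8,353.08
Monthly escrow = $8,353.08 / 12 = $696.09
Monthly shortage recovery: $1,974.00 / 24 = $82.25
Adjusted monthly = $696.09 + $82.25 = $778.34

$778.34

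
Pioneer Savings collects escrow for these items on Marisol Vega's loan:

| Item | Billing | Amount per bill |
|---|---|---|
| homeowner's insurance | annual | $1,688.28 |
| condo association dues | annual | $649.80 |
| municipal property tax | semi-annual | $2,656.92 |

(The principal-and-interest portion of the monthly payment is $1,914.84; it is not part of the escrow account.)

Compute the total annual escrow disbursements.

Homeowner's insurance: $1,688.28 per year
Condo association dues: $649.80 per year
Municipal property tax: $2,656.92 × 2 = $5,313.84 per year
Annual escrow total = $7,651.92

$7,651.92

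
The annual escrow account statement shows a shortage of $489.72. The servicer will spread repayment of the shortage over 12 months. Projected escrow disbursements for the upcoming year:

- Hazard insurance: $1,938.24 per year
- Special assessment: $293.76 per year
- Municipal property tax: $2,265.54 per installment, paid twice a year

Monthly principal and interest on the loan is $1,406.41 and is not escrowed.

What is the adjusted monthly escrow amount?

$604.40

Hazard insurance = $1,938.24 per year
Special assessment = $293.76 per year
Municipal property tax = $2,265.54 × 2 = $4,531.08 per year
Total per year = $6,763.08
Monthly = $6,763.08 ÷ 12 = $563.59
Shortage spread = $489.72 ÷ 12 = $40.81/mo
Adjusted monthly = $563.59 + $40.81 = $604.40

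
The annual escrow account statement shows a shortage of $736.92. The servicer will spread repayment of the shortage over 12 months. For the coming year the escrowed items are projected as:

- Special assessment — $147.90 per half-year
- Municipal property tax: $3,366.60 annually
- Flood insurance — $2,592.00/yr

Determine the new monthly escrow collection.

$582.61

Special assessment = $147.90 × 2 = $295.80 annually
Municipal property tax = $3,366.60 annually
Flood insurance = $2,592.00 annually
Yearly total = $295.80 + $3,366.60 + $2,592.00 = $6,254.40
Base monthly escrow = $6,254.40 / 12 = $521.20
Monthly shortage recovery: $736.92 ÷ 12 = $61.41
New monthly escrow = $521.20 + $61.41 = $582.61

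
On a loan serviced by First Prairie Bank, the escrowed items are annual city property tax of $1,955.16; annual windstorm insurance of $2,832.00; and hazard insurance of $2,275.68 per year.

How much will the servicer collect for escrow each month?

City property tax = $1,955.16/yr
Windstorm insurance = $2,832.00/yr
Hazard insurance = $2,275.68/yr
Yearly total = $7,062.84
Base monthly escrow = $7,062.84 ÷ 12 = $588.57

$588.57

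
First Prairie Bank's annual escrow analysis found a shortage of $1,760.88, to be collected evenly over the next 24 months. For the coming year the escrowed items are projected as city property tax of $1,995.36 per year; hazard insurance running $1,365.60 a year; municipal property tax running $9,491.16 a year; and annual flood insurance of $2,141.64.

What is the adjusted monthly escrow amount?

$1,322.85

City property tax — $1,995.36 annually
Hazard insurance — $1,365.60 annually
Municipal property tax — $9,491.16 annually
Flood insurance — $2,141.64 annually
Yearly total = $1,995.36 + $1,365.60 + $9,491.16 + $2,141.64 = $14,993.76
Monthly escrow = $14,993.76 / 12 = $1,249.48
Shortage spread = $1,760.88 / 24 = $73.37/mo
Adjusted monthly = $1,249.48 + $73.37 = $1,322.85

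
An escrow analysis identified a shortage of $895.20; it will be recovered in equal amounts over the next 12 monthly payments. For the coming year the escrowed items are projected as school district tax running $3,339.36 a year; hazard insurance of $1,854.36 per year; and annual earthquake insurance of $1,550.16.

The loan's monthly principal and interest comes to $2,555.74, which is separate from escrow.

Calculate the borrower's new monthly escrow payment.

School district tax: $3,339.36 annually
Hazard insurance: $1,854.36 annually
Earthquake insurance: $1,550.16 annually
Annual escrow total = $3,339.36 + $1,854.36 + $1,550.16 = $6,743.88
Monthly = $6,743.88 ÷ 12 = $561.99
Monthly shortage recovery: $895.20 ÷ 12 = $74.60
New monthly escrow = $561.99 + $74.60 = $636.59

$636.59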